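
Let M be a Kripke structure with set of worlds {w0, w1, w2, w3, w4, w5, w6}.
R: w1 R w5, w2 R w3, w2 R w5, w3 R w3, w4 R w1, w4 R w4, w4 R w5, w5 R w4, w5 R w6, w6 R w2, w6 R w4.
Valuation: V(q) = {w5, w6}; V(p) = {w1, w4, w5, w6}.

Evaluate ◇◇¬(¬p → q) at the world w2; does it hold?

Yes

At w2: ◇◇¬(¬p → q) requires ◇¬(¬p → q) at some successor in {w3, w5}.
  ◇¬(¬p → q) holds at w3, so ◇◇¬(¬p → q) is true at w2.
    At w3: ◇¬(¬p → q) requires ¬(¬p → q) at some successor in {w3}.
      ¬(¬p → q) holds at w3, so ◇¬(¬p → q) is true at w3.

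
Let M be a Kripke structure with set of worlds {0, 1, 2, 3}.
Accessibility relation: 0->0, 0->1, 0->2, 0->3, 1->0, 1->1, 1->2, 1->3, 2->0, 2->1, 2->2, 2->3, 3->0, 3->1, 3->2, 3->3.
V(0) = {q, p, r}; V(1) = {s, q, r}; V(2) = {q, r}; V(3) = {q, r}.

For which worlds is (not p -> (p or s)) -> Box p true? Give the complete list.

Recall that Box ψ holds at a world iff ψ holds at every accessible world, and Dia ψ holds iff ψ holds at some accessible world.
Let φ = (not p -> (p or s)) -> Box p. Evaluate φ at each world:
  0 (successors {0, 1, 2, 3}): φ is false.
  1 (successors {0, 1, 2, 3}): φ is false.
  2 (successors {0, 1, 2, 3}): φ is true.
  3 (successors {0, 1, 2, 3}): φ is true.
For instance, at 0:
  At 0: not p -> (p or s) is true, Box p is false, so (not p -> (p or s)) -> Box p is false.
    At 0: Box p requires p at every successor {0, 1, 2, 3}.
      p fails at 1, so Box p is false at 0.
Satisfying worlds: {2, 3}

2, 3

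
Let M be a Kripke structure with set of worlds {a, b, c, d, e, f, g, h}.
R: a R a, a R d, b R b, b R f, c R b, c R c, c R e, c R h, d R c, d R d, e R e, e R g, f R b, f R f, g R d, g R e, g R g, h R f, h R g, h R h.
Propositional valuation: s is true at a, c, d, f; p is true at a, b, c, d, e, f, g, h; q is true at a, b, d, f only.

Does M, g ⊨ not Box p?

No

Recall that Box ψ holds at a world iff ψ holds at every accessible world, and Dia ψ holds iff ψ holds at some accessible world.
At g: Box p is true, so not Box p is false.
  At g: Box p requires p at every successor {d, e, g}.
    At d: p is true.
    At e: p is true.
    At g: p is true.
  So Box p is true at g.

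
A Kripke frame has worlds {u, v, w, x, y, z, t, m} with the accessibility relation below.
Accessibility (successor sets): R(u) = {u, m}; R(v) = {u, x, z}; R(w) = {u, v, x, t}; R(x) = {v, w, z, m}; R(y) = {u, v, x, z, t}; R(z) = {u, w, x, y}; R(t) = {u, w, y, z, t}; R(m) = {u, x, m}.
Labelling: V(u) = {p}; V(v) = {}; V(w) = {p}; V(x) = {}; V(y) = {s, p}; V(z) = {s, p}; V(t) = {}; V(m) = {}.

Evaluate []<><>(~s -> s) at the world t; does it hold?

No

At t: []<><>(~s -> s) requires <><>(~s -> s) at every successor {u, w, y, z, t}.
  <><>(~s -> s) fails at u, so []<><>(~s -> s) is false at t.
    At u: <><>(~s -> s) requires <>(~s -> s) at some successor in {u, m}.
      At u: <>(~s -> s) is false.
      At m: <>(~s -> s) is false.
    So <><>(~s -> s) is false at u.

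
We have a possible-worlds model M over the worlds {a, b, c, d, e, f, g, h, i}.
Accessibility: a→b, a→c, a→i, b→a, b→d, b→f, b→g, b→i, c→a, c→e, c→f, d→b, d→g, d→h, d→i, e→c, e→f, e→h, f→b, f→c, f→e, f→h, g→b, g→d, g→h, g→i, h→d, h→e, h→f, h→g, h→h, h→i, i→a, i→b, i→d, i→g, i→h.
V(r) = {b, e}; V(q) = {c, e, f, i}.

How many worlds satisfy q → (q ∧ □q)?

5

Let φ = q → (q ∧ □q). Evaluate φ at each world:
  a (successors {b, c, i}): φ is true.
  b (successors {a, d, f, g, i}): φ is true.
  c (successors {a, e, f}): φ is false.
  d (successors {b, g, h, i}): φ is true.
  e (successors {c, f, h}): φ is false.
  f (successors {b, c, e, h}): φ is false.
  g (successors {b, d, h, i}): φ is true.
  h (successors {d, e, f, g, h, i}): φ is true.
  i (successors {a, b, d, g, h}): φ is false.
For instance, at d:
  At d: q is false, q ∧ □q is false, so q → (q ∧ □q) is true.
    At d: q is false, □q is false, so q ∧ □q is false.
      At d: □q requires q at every successor {b, g, h, i}.
        q fails at b, so □q is false at d.
Satisfying worlds: {a, b, d, g, h}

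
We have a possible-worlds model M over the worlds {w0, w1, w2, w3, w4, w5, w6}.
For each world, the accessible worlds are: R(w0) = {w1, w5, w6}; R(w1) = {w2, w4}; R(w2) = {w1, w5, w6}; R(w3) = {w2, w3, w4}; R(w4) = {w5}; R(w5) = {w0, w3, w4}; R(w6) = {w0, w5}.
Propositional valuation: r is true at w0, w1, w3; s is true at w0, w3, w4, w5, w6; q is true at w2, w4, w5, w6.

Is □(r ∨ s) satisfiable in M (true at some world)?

Recall that □ψ holds at a world iff ψ holds at every accessible world, and ◇ψ holds iff ψ holds at some accessible world.
Let φ = □(r ∨ s). Evaluate φ at each world:
  w0 (successors {w1, w5, w6}): φ is true.
  w1 (successors {w2, w4}): φ is false.
  w2 (successors {w1, w5, w6}): φ is true.
  w3 (successors {w2, w3, w4}): φ is false.
  w4 (successors {w5}): φ is true.
  w5 (successors {w0, w3, w4}): φ is true.
  w6 (successors {w0, w5}): φ is true.
Detail at w0 (witness):
  At w0: □(r ∨ s) requires r ∨ s at every successor {w1, w5, w6}.
    At w1: r ∨ s is true.
    At w5: r ∨ s is true.
    At w6: r ∨ s is true.
  So □(r ∨ s) is true at w0.

Yes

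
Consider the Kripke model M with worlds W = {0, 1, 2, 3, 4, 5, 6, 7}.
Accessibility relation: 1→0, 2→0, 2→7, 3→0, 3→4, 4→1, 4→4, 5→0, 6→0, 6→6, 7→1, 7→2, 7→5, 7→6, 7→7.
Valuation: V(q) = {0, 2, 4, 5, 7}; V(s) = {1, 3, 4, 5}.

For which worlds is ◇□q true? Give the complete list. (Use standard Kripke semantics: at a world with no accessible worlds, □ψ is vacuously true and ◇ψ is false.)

Recall that □ψ holds at a world iff ψ holds at every accessible world, and ◇ψ holds iff ψ holds at some accessible world.
Let φ = ◇□q. Evaluate φ at each world:
  0 (successors ∅): φ is false.
  1 (successors {0}): φ is true.
  2 (successors {0, 7}): φ is true.
  3 (successors {0, 4}): φ is true.
  4 (successors {1, 4}): φ is true.
  5 (successors {0}): φ is true.
  6 (successors {0, 6}): φ is true.
  7 (successors {1, 2, 5, 6, 7}): φ is true.
For instance, at 2:
  At 2: ◇□q requires □q at some successor in {0, 7}.
    □q holds at 0, so ◇□q is true at 2.
      At 0: no accessible worlds, so □q holds vacuously.
Satisfying worlds: {1, 2, 3, 4, 5, 6, 7}

1, 2, 3, 4, 5, 6, 7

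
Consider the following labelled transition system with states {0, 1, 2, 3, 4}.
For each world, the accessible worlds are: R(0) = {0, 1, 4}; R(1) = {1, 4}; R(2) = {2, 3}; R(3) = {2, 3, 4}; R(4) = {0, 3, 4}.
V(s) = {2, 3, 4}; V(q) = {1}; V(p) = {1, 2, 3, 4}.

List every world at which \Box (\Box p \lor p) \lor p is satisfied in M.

1, 2, 3, 4

Recall that \Box ψ holds at a world iff ψ holds at every accessible world, and \Diamond ψ holds iff ψ holds at some accessible world.
Let φ = \Box (\Box p \lor p) \lor p. Evaluate φ at each world:
  0 (successors {0, 1, 4}): φ is false.
  1 (successors {1, 4}): φ is true.
  2 (successors {2, 3}): φ is true.
  3 (successors {2, 3, 4}): φ is true.
  4 (successors {0, 3, 4}): φ is true.
For instance, at 3:
  At 3: \Box (\Box p \lor p) is true, p is true, so \Box (\Box p \lor p) \lor p is true.
    At 3: \Box (\Box p \lor p) requires \Box p \lor p at every successor {2, 3, 4}.
      At 2: \Box p \lor p is true.
      At 3: \Box p \lor p is true.
      At 4: \Box p \lor p is true.
    So \Box (\Box p \lor p) is true at 3.
Satisfying worlds: {1, 2, 3, 4}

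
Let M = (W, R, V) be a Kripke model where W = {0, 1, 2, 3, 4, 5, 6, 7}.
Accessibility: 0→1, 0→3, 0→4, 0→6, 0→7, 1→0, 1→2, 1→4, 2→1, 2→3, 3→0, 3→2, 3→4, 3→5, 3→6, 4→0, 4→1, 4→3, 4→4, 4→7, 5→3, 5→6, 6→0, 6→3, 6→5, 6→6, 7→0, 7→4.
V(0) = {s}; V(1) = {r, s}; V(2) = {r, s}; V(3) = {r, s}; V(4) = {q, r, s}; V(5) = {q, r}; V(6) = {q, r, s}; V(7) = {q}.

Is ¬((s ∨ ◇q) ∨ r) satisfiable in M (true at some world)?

Recall that ◇ψ holds at a world iff ψ holds at some accessible world.
Let φ = ¬((s ∨ ◇q) ∨ r). Evaluate φ at each world:
  0 (successors {1, 3, 4, 6, 7}): φ is false.
  1 (successors {0, 2, 4}): φ is false.
  2 (successors {1, 3}): φ is false.
  3 (successors {0, 2, 4, 5, 6}): φ is false.
  4 (successors {0, 1, 3, 4, 7}): φ is false.
  5 (successors {3, 6}): φ is false.
  6 (successors {0, 3, 5, 6}): φ is false.
  7 (successors {0, 4}): φ is false.
For instance, at 6:
  At 6: (s ∨ ◇q) ∨ r is true, so ¬((s ∨ ◇q) ∨ r) is false.
    At 6: s ∨ ◇q is true, r is true, so (s ∨ ◇q) ∨ r is true.
      At 6: s is true, ◇q is true, so s ∨ ◇q is true.

No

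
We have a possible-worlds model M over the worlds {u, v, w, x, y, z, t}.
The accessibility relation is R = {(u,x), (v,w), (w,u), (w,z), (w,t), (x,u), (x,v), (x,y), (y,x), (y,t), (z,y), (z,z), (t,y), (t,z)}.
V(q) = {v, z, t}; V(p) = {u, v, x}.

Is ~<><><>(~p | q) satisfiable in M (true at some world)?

No

Let φ = ~<><><>(~p | q). Evaluate φ at each world:
  u (successors {x}): φ is false.
  v (successors {w}): φ is false.
  w (successors {u, z, t}): φ is false.
  x (successors {u, v, y}): φ is false.
  y (successors {x, t}): φ is false.
  z (successors {y, z}): φ is false.
  t (successors {y, z}): φ is false.
For instance, at v:
  At v: <><><>(~p | q) is true, so ~<><><>(~p | q) is false.
    At v: <><><>(~p | q) requires <><>(~p | q) at some successor in {w}.
      <><>(~p | q) holds at w, so <><><>(~p | q) is true at v.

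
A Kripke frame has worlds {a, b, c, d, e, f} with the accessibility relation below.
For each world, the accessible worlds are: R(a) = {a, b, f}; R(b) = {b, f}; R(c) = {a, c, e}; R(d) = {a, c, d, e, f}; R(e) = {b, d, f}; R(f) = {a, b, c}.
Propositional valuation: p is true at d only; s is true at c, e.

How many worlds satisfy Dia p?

Recall that Dia ψ holds at a world iff ψ holds at some accessible world.
Let φ = Dia p. Evaluate φ at each world:
  a (successors {a, b, f}): φ is false.
  b (successors {b, f}): φ is false.
  c (successors {a, c, e}): φ is false.
  d (successors {a, c, d, e, f}): φ is true.
  e (successors {b, d, f}): φ is true.
  f (successors {a, b, c}): φ is false.
For instance, at a:
  At a: Dia p requires p at some successor in {a, b, f}.
    At a: p is false.
    At b: p is false.
    At f: p is false.
  So Dia p is false at a.
Satisfying worlds: {d, e}

2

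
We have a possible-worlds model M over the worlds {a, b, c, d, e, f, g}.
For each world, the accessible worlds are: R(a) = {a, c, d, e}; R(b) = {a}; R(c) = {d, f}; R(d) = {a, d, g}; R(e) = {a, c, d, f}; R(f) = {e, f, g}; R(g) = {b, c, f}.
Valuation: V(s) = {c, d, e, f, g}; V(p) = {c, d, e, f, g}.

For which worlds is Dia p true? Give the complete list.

a, c, d, e, f, g

Let φ = Dia p. Evaluate φ at each world:
  a (successors {a, c, d, e}): φ is true.
  b (successors {a}): φ is false.
  c (successors {d, f}): φ is true.
  d (successors {a, d, g}): φ is true.
  e (successors {a, c, d, f}): φ is true.
  f (successors {e, f, g}): φ is true.
  g (successors {b, c, f}): φ is true.
For instance, at c:
  At c: Dia p requires p at some successor in {d, f}.
    p holds at d, so Dia p is true at c.
Satisfying worlds: {a, c, d, e, f, g}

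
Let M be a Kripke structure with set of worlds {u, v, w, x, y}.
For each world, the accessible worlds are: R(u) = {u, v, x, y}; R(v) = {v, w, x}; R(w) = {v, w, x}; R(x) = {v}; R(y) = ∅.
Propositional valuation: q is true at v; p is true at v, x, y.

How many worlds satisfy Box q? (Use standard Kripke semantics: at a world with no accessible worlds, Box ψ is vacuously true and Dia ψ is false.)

Let φ = Box q. Evaluate φ at each world:
  u (successors {u, v, x, y}): φ is false.
  v (successors {v, w, x}): φ is false.
  w (successors {v, w, x}): φ is false.
  x (successors {v}): φ is true.
  y (successors ∅): φ is true.
For instance, at w:
  At w: Box q requires q at every successor {v, w, x}.
    q fails at w, so Box q is false at w.
Satisfying worlds: {x, y}

2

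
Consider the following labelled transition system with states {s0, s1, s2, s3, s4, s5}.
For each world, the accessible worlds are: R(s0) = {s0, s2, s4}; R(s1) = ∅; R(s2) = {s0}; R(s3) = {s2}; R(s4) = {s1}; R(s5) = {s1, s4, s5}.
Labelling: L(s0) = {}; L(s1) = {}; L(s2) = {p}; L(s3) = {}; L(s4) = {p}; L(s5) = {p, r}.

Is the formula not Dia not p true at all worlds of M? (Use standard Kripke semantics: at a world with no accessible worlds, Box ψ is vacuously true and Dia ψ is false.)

No

Let φ = not Dia not p. Evaluate φ at each world:
  s0 (successors {s0, s2, s4}): φ is false.
  s1 (successors ∅): φ is true.
  s2 (successors {s0}): φ is false.
  s3 (successors {s2}): φ is true.
  s4 (successors {s1}): φ is false.
  s5 (successors {s1, s4, s5}): φ is false.
Detail at s0 (counterexample):
  At s0: Dia not p is true, so not Dia not p is false.
    At s0: Dia not p requires not p at some successor in {s0, s2, s4}.
      not p holds at s0, so Dia not p is true at s0.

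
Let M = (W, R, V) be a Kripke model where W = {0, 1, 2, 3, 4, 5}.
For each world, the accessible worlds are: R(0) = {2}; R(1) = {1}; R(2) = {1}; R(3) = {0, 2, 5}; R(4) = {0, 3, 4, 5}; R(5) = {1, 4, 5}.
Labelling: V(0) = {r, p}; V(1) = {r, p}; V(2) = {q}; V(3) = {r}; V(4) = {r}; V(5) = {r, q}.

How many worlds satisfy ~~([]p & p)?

Let φ = ~~([]p & p). Evaluate φ at each world:
  0 (successors {2}): φ is false.
  1 (successors {1}): φ is true.
  2 (successors {1}): φ is false.
  3 (successors {0, 2, 5}): φ is false.
  4 (successors {0, 3, 4, 5}): φ is false.
  5 (successors {1, 4, 5}): φ is false.
For instance, at 4:
  At 4: ~([]p & p) is true, so ~~([]p & p) is false.
    At 4: []p & p is false, so ~([]p & p) is true.
      At 4: []p is false, p is false, so []p & p is false.
Satisfying worlds: {1}

1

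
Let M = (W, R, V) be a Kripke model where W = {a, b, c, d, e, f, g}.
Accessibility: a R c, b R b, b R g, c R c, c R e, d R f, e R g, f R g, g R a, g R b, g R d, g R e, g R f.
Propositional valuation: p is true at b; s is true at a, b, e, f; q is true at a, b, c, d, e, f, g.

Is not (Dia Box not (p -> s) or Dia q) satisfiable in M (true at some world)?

No

Let φ = not (Dia Box not (p -> s) or Dia q). Evaluate φ at each world:
  a (successors {c}): φ is false.
  b (successors {b, g}): φ is false.
  c (successors {c, e}): φ is false.
  d (successors {f}): φ is false.
  e (successors {g}): φ is false.
  f (successors {g}): φ is false.
  g (successors {a, b, d, e, f}): φ is false.
For instance, at c:
  At c: Dia Box not (p -> s) or Dia q is true, so not (Dia Box not (p -> s) or Dia q) is false.
    At c: Dia Box not (p -> s) is false, Dia q is true, so Dia Box not (p -> s) or Dia q is true.
      At c: Dia Box not (p -> s) requires Box not (p -> s) at some successor in {c, e}.
        At c: Box not (p -> s) is false.
        At e: Box not (p -> s) is false.
      So Dia Box not (p -> s) is false at c.
      At c: Dia q requires q at some successor in {c, e}.
        q holds at c, so Dia q is true at c.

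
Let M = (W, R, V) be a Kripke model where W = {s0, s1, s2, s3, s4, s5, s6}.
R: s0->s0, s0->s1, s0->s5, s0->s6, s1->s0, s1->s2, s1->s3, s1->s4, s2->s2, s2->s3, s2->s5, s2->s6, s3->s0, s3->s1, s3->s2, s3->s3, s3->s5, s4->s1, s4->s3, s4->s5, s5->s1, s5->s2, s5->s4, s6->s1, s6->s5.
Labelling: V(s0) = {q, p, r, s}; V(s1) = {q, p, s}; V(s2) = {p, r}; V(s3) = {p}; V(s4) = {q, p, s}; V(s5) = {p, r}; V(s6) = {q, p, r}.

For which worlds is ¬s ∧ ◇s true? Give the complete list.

Let φ = ¬s ∧ ◇s. Evaluate φ at each world:
  s0 (successors {s0, s1, s5, s6}): φ is false.
  s1 (successors {s0, s2, s3, s4}): φ is false.
  s2 (successors {s2, s3, s5, s6}): φ is false.
  s3 (successors {s0, s1, s2, s3, s5}): φ is true.
  s4 (successors {s1, s3, s5}): φ is false.
  s5 (successors {s1, s2, s4}): φ is true.
  s6 (successors {s1, s5}): φ is true.
For instance, at s4:
  At s4: ¬s is false, ◇s is true, so ¬s ∧ ◇s is false.
    At s4: ◇s requires s at some successor in {s1, s3, s5}.
      s holds at s1, so ◇s is true at s4.
Satisfying worlds: {s3, s5, s6}

s3, s5, s6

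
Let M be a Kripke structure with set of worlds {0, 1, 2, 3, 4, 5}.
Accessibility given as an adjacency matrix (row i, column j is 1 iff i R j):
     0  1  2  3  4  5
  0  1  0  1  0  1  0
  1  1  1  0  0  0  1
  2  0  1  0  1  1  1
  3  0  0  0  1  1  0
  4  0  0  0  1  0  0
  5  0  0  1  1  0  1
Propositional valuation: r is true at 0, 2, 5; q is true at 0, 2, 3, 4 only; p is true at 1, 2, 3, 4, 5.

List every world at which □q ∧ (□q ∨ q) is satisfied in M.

Let φ = □q ∧ (□q ∨ q). Evaluate φ at each world:
  0 (successors {0, 2, 4}): φ is true.
  1 (successors {0, 1, 5}): φ is false.
  2 (successors {1, 3, 4, 5}): φ is false.
  3 (successors {3, 4}): φ is true.
  4 (successors {3}): φ is true.
  5 (successors {2, 3, 5}): φ is false.
For instance, at 5:
  At 5: □q is false, □q ∨ q is false, so □q ∧ (□q ∨ q) is false.
    At 5: □q requires q at every successor {2, 3, 5}.
      q fails at 5, so □q is false at 5.
    At 5: □q is false, q is false, so □q ∨ q is false.
      At 5: □q requires q at every successor {2, 3, 5}.
        q fails at 5, so □q is false at 5.
Satisfying worlds: {0, 3, 4}

0, 3, 4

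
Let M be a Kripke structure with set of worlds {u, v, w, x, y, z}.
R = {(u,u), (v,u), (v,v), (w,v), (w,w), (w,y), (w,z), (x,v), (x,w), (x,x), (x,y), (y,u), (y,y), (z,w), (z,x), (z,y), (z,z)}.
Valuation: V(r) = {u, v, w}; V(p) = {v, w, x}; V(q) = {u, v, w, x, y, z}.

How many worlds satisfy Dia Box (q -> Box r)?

5

Recall that Box ψ holds at a world iff ψ holds at every accessible world, and Dia ψ holds iff ψ holds at some accessible world.
Let φ = Dia Box (q -> Box r). Evaluate φ at each world:
  u (successors {u}): φ is true.
  v (successors {u, v}): φ is true.
  w (successors {v, w, y, z}): φ is true.
  x (successors {v, w, x, y}): φ is true.
  y (successors {u, y}): φ is true.
  z (successors {w, x, y, z}): φ is false.
For instance, at z:
  At z: Dia Box (q -> Box r) requires Box (q -> Box r) at some successor in {w, x, y, z}.
    At w: Box (q -> Box r) is false.
    At x: Box (q -> Box r) is false.
    At y: Box (q -> Box r) is false.
    At z: Box (q -> Box r) is false.
  So Dia Box (q -> Box r) is false at z.
Satisfying worlds: {u, v, w, x, y}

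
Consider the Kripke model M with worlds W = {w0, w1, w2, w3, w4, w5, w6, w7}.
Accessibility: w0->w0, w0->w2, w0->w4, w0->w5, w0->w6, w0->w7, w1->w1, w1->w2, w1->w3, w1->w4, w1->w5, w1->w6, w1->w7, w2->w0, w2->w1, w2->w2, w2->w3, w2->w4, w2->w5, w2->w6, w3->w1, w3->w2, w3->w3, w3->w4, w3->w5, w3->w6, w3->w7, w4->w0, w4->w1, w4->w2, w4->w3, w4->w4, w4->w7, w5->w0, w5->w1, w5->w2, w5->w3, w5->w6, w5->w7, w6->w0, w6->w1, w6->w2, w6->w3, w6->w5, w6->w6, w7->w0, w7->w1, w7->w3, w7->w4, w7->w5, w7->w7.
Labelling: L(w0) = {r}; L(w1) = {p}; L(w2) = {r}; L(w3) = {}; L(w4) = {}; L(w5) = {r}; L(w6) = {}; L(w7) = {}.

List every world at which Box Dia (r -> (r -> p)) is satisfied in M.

w0, w1, w2, w3, w4, w5, w6, w7

Recall that Box ψ holds at a world iff ψ holds at every accessible world, and Dia ψ holds iff ψ holds at some accessible world.
Let φ = Box Dia (r -> (r -> p)). Evaluate φ at each world:
  w0 (successors {w0, w2, w4, w5, w6, w7}): φ is true.
  w1 (successors {w1, w2, w3, w4, w5, w6, w7}): φ is true.
  w2 (successors {w0, w1, w2, w3, w4, w5, w6}): φ is true.
  w3 (successors {w1, w2, w3, w4, w5, w6, w7}): φ is true.
  w4 (successors {w0, w1, w2, w3, w4, w7}): φ is true.
  w5 (successors {w0, w1, w2, w3, w6, w7}): φ is true.
  w6 (successors {w0, w1, w2, w3, w5, w6}): φ is true.
  w7 (successors {w0, w1, w3, w4, w5, w7}): φ is true.
For instance, at w0:
  At w0: Box Dia (r -> (r -> p)) requires Dia (r -> (r -> p)) at every successor {w0, w2, w4, w5, w6, w7}.
    At w0: Dia (r -> (r -> p)) is true.
    At w2: Dia (r -> (r -> p)) is true.
    At w4: Dia (r -> (r -> p)) is true.
    At w5: Dia (r -> (r -> p)) is true.
    At w6: Dia (r -> (r -> p)) is true.
    At w7: Dia (r -> (r -> p)) is true.
  So Box Dia (r -> (r -> p)) is true at w0.
Satisfying worlds: {w0, w1, w2, w3, w4, w5, w6, w7}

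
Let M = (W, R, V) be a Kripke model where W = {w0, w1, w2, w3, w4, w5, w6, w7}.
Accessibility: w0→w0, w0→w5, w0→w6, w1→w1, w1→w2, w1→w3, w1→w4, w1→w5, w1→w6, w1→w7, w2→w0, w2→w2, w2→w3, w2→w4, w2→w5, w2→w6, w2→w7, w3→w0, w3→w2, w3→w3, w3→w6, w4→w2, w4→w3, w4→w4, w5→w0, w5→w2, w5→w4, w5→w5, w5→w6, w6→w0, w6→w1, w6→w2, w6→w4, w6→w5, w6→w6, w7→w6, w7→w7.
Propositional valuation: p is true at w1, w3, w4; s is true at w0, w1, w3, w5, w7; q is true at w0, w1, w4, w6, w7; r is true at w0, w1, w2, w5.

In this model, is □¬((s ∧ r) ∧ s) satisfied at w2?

At w2: □¬((s ∧ r) ∧ s) requires ¬((s ∧ r) ∧ s) at every successor {w0, w2, w3, w4, w5, w6, w7}.
  ¬((s ∧ r) ∧ s) fails at w0, so □¬((s ∧ r) ∧ s) is false at w2.

No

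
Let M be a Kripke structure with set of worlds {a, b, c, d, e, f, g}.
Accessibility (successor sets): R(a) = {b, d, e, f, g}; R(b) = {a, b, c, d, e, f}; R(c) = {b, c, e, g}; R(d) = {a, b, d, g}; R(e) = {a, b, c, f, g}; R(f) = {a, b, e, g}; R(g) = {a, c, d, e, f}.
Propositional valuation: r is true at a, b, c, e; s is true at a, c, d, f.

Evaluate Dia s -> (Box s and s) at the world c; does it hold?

Recall that Box ψ holds at a world iff ψ holds at every accessible world, and Dia ψ holds iff ψ holds at some accessible world.
At c: Dia s is true, Box s and s is false, so Dia s -> (Box s and s) is false.
  At c: Dia s requires s at some successor in {b, c, e, g}.
    s holds at c, so Dia s is true at c.
  At c: Box s is false, s is true, so Box s and s is false.
    At c: Box s requires s at every successor {b, c, e, g}.
      s fails at b, so Box s is false at c.

No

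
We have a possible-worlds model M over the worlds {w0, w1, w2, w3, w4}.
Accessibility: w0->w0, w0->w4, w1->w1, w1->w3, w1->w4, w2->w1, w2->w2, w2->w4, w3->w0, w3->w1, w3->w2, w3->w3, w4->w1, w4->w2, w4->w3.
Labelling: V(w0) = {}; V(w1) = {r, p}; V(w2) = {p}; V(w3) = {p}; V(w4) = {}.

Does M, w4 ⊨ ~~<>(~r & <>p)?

At w4: ~<>(~r & <>p) is false, so ~~<>(~r & <>p) is true.
  At w4: <>(~r & <>p) is true, so ~<>(~r & <>p) is false.
    At w4: <>(~r & <>p) requires ~r & <>p at some successor in {w1, w2, w3}.
      ~r & <>p holds at w2, so <>(~r & <>p) is true at w4.

Yes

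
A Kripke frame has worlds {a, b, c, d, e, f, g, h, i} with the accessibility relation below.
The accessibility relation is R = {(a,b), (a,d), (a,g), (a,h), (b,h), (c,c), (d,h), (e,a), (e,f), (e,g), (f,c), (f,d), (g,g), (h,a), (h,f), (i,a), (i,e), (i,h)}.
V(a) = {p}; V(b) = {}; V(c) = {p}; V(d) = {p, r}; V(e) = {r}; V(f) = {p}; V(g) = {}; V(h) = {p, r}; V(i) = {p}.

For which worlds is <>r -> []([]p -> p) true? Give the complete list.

b, c, d, e, f, g, h, i

Let φ = <>r -> []([]p -> p). Evaluate φ at each world:
  a (successors {b, d, g, h}): φ is false.
  b (successors {h}): φ is true.
  c (successors {c}): φ is true.
  d (successors {h}): φ is true.
  e (successors {a, f, g}): φ is true.
  f (successors {c, d}): φ is true.
  g (successors {g}): φ is true.
  h (successors {a, f}): φ is true.
  i (successors {a, e, h}): φ is true.
For instance, at a:
  At a: <>r is true, []([]p -> p) is false, so <>r -> []([]p -> p) is false.
    At a: <>r requires r at some successor in {b, d, g, h}.
      r holds at d, so <>r is true at a.
    At a: []([]p -> p) requires []p -> p at every successor {b, d, g, h}.
      []p -> p fails at b, so []([]p -> p) is false at a.
Satisfying worlds: {b, c, d, e, f, g, h, i}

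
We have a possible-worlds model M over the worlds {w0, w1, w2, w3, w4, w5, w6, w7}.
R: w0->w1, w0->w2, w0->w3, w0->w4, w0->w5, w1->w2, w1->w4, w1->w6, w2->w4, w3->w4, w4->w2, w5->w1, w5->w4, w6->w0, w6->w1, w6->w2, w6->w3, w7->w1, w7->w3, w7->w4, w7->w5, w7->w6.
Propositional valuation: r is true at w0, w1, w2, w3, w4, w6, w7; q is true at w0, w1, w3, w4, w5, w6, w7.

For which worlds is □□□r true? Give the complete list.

Let φ = □□□r. Evaluate φ at each world:
  w0 (successors {w1, w2, w3, w4, w5}): φ is true.
  w1 (successors {w2, w4, w6}): φ is false.
  w2 (successors {w4}): φ is true.
  w3 (successors {w4}): φ is true.
  w4 (successors {w2}): φ is true.
  w5 (successors {w1, w4}): φ is true.
  w6 (successors {w0, w1, w2, w3}): φ is true.
  w7 (successors {w1, w3, w4, w5, w6}): φ is false.
For instance, at w7:
  At w7: □□□r requires □□r at every successor {w1, w3, w4, w5, w6}.
    □□r fails at w6, so □□□r is false at w7.
      At w6: □□r requires □r at every successor {w0, w1, w2, w3}.
        □r fails at w0, so □□r is false at w6.
Satisfying worlds: {w0, w2, w3, w4, w5, w6}

w0, w2, w3, w4, w5, w6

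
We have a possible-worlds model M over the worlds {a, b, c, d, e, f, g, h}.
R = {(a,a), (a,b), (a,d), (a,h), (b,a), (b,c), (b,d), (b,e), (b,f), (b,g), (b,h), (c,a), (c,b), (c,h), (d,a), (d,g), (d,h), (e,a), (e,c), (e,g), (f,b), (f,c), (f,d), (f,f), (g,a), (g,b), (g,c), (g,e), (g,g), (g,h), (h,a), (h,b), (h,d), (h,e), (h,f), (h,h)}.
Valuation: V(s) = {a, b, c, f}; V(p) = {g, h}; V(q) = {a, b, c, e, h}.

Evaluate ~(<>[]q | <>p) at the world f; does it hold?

At f: <>[]q | <>p is true, so ~(<>[]q | <>p) is false.
  At f: <>[]q is true, <>p is false, so <>[]q | <>p is true.
    At f: <>[]q requires []q at some successor in {b, c, d, f}.
      []q holds at c, so <>[]q is true at f.
    At f: <>p requires p at some successor in {b, c, d, f}.
      At b: p is false.
      At c: p is false.
      At d: p is false.
      At f: p is false.
    So <>p is false at f.

No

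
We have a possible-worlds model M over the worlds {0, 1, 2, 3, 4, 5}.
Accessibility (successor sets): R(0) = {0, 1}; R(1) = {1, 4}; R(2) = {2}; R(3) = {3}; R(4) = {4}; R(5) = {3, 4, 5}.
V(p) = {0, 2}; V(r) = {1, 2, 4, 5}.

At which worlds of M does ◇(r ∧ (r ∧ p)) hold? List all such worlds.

2

Let φ = ◇(r ∧ (r ∧ p)). Evaluate φ at each world:
  0 (successors {0, 1}): φ is false.
  1 (successors {1, 4}): φ is false.
  2 (successors {2}): φ is true.
  3 (successors {3}): φ is false.
  4 (successors {4}): φ is false.
  5 (successors {3, 4, 5}): φ is false.
For instance, at 1:
  At 1: ◇(r ∧ (r ∧ p)) requires r ∧ (r ∧ p) at some successor in {1, 4}.
    At 1: r ∧ (r ∧ p) is false.
    At 4: r ∧ (r ∧ p) is false.
  So ◇(r ∧ (r ∧ p)) is false at 1.
Satisfying worlds: {2}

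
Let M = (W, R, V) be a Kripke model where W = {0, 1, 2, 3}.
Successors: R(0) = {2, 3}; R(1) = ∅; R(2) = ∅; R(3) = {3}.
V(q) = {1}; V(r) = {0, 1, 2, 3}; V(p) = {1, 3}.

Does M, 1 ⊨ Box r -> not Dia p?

At 1: Box r is true, not Dia p is true, so Box r -> not Dia p is true.
  At 1: no accessible worlds, so Box r holds vacuously.
  At 1: Dia p is false, so not Dia p is true.
    At 1: no accessible worlds, so Dia p is false.

Yes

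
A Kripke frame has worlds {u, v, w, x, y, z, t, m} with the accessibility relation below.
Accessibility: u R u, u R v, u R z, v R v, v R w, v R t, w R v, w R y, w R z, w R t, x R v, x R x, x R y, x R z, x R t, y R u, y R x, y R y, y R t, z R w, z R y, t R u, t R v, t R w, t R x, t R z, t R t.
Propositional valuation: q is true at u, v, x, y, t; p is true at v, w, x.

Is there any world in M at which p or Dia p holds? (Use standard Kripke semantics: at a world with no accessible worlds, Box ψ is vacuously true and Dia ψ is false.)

Let φ = p or Dia p. Evaluate φ at each world:
  u (successors {u, v, z}): φ is true.
  v (successors {v, w, t}): φ is true.
  w (successors {v, y, z, t}): φ is true.
  x (successors {v, x, y, z, t}): φ is true.
  y (successors {u, x, y, t}): φ is true.
  z (successors {w, y}): φ is true.
  t (successors {u, v, w, x, z, t}): φ is true.
  m (successors ∅): φ is false.
Detail at u (witness):
  At u: p is false, Dia p is true, so p or Dia p is true.
    At u: Dia p requires p at some successor in {u, v, z}.
      p holds at v, so Dia p is true at u.

Yes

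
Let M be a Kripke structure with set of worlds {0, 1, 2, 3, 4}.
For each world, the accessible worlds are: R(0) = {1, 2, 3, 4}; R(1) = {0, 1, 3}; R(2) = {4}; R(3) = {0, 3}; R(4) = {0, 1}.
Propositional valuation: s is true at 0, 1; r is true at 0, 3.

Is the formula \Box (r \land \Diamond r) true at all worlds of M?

No

Let φ = \Box (r \land \Diamond r). Evaluate φ at each world:
  0 (successors {1, 2, 3, 4}): φ is false.
  1 (successors {0, 1, 3}): φ is false.
  2 (successors {4}): φ is false.
  3 (successors {0, 3}): φ is true.
  4 (successors {0, 1}): φ is false.
Detail at 0 (counterexample):
  At 0: \Box (r \land \Diamond r) requires r \land \Diamond r at every successor {1, 2, 3, 4}.
    r \land \Diamond r fails at 1, so \Box (r \land \Diamond r) is false at 0.
      At 1: r is false, \Diamond r is true, so r \land \Diamond r is false.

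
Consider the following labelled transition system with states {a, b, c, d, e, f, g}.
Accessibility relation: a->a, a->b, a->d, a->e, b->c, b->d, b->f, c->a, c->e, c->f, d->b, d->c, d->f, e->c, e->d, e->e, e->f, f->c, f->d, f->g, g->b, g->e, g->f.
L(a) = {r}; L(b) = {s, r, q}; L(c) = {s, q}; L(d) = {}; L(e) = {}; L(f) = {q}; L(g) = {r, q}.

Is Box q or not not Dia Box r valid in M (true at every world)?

Recall that Box ψ holds at a world iff ψ holds at every accessible world, and Dia ψ holds iff ψ holds at some accessible world.
Let φ = Box q or not not Dia Box r. Evaluate φ at each world:
  a (successors {a, b, d, e}): φ is false.
  b (successors {c, d, f}): φ is false.
  c (successors {a, e, f}): φ is false.
  d (successors {b, c, f}): φ is true.
  e (successors {c, d, e, f}): φ is false.
  f (successors {c, d, g}): φ is false.
  g (successors {b, e, f}): φ is false.
Detail at a (counterexample):
  At a: Box q is false, not not Dia Box r is false, so Box q or not not Dia Box r is false.
    At a: Box q requires q at every successor {a, b, d, e}.
      q fails at a, so Box q is false at a.
    At a: not Dia Box r is true, so not not Dia Box r is false.
      At a: Dia Box r is false, so not Dia Box r is true.

No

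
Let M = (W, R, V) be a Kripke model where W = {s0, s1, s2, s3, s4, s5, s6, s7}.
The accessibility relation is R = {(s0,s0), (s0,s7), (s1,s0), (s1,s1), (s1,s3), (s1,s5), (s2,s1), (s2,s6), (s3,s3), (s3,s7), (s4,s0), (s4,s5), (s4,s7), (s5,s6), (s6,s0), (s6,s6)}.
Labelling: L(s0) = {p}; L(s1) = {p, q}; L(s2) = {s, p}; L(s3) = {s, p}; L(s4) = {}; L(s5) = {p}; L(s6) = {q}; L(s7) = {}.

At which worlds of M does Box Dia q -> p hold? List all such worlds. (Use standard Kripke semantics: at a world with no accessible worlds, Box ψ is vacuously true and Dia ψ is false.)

s0, s1, s2, s3, s4, s5, s6

Recall that Box ψ holds at a world iff ψ holds at every accessible world, and Dia ψ holds iff ψ holds at some accessible world.
Let φ = Box Dia q -> p. Evaluate φ at each world:
  s0 (successors {s0, s7}): φ is true.
  s1 (successors {s0, s1, s3, s5}): φ is true.
  s2 (successors {s1, s6}): φ is true.
  s3 (successors {s3, s7}): φ is true.
  s4 (successors {s0, s5, s7}): φ is true.
  s5 (successors {s6}): φ is true.
  s6 (successors {s0, s6}): φ is true.
  s7 (successors ∅): φ is false.
For instance, at s2:
  At s2: Box Dia q is true, p is true, so Box Dia q -> p is true.
    At s2: Box Dia q requires Dia q at every successor {s1, s6}.
      At s1: Dia q is true.
      At s6: Dia q is true.
    So Box Dia q is true at s2.
Satisfying worlds: {s0, s1, s2, s3, s4, s5, s6}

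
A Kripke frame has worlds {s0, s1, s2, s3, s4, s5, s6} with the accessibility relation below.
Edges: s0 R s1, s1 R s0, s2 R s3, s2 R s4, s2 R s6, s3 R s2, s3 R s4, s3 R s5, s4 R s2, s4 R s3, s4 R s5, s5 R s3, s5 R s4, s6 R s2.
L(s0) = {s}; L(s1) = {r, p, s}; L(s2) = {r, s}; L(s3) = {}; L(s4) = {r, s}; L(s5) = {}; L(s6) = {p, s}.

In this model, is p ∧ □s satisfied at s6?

Yes

At s6: p is true, □s is true, so p ∧ □s is true.
  At s6: □s requires s at every successor {s2}.
    At s2: s is true.
  So □s is true at s6.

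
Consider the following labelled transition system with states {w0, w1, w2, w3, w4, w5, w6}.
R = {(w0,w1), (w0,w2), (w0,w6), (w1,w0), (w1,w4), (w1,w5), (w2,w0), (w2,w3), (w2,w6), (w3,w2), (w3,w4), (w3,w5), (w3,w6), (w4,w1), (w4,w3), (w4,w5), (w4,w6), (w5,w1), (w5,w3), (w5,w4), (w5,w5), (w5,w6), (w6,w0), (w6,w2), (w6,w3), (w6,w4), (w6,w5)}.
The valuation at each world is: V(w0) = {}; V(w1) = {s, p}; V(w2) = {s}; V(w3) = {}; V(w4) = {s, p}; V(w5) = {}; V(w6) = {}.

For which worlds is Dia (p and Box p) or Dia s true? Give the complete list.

Let φ = Dia (p and Box p) or Dia s. Evaluate φ at each world:
  w0 (successors {w1, w2, w6}): φ is true.
  w1 (successors {w0, w4, w5}): φ is true.
  w2 (successors {w0, w3, w6}): φ is false.
  w3 (successors {w2, w4, w5, w6}): φ is true.
  w4 (successors {w1, w3, w5, w6}): φ is true.
  w5 (successors {w1, w3, w4, w5, w6}): φ is true.
  w6 (successors {w0, w2, w3, w4, w5}): φ is true.
For instance, at w4:
  At w4: Dia (p and Box p) is false, Dia s is true, so Dia (p and Box p) or Dia s is true.
    At w4: Dia (p and Box p) requires p and Box p at some successor in {w1, w3, w5, w6}.
      At w1: p and Box p is false.
      At w3: p and Box p is false.
      At w5: p and Box p is false.
      At w6: p and Box p is false.
    So Dia (p and Box p) is false at w4.
    At w4: Dia s requires s at some successor in {w1, w3, w5, w6}.
      s holds at w1, so Dia s is true at w4.
Satisfying worlds: {w0, w1, w3, w4, w5, w6}

w0, w1, w3, w4, w5, w6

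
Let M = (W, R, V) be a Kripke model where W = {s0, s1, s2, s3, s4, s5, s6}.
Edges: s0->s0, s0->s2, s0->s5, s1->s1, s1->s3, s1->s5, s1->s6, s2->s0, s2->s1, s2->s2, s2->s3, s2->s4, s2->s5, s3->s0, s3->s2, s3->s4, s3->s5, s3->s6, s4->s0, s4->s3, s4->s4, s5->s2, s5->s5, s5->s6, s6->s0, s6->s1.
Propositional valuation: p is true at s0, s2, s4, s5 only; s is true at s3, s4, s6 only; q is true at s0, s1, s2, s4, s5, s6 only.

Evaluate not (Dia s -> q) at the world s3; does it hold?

At s3: Dia s -> q is false, so not (Dia s -> q) is true.
  At s3: Dia s is true, q is false, so Dia s -> q is false.
    At s3: Dia s requires s at some successor in {s0, s2, s4, s5, s6}.
      s holds at s4, so Dia s is true at s3.

Yes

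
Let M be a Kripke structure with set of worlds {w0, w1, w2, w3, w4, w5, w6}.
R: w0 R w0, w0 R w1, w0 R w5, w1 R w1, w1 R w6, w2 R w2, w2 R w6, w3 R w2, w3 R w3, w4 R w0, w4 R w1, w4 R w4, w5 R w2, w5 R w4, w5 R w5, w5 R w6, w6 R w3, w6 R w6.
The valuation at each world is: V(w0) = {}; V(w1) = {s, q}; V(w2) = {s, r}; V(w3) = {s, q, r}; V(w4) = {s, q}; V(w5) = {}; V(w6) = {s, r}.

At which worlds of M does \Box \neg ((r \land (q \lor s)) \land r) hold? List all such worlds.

w0, w4

Recall that \Box ψ holds at a world iff ψ holds at every accessible world, and \Diamond ψ holds iff ψ holds at some accessible world.
Let φ = \Box \neg ((r \land (q \lor s)) \land r). Evaluate φ at each world:
  w0 (successors {w0, w1, w5}): φ is true.
  w1 (successors {w1, w6}): φ is false.
  w2 (successors {w2, w6}): φ is false.
  w3 (successors {w2, w3}): φ is false.
  w4 (successors {w0, w1, w4}): φ is true.
  w5 (successors {w2, w4, w5, w6}): φ is false.
  w6 (successors {w3, w6}): φ is false.
For instance, at w4:
  At w4: \Box \neg ((r \land (q \lor s)) \land r) requires \neg ((r \land (q \lor s)) \land r) at every successor {w0, w1, w4}.
    At w0: \neg ((r \land (q \lor s)) \land r) is true.
    At w1: \neg ((r \land (q \lor s)) \land r) is true.
    At w4: \neg ((r \land (q \lor s)) \land r) is true.
  So \Box \neg ((r \land (q \lor s)) \land r) is true at w4.
Satisfying worlds: {w0, w4}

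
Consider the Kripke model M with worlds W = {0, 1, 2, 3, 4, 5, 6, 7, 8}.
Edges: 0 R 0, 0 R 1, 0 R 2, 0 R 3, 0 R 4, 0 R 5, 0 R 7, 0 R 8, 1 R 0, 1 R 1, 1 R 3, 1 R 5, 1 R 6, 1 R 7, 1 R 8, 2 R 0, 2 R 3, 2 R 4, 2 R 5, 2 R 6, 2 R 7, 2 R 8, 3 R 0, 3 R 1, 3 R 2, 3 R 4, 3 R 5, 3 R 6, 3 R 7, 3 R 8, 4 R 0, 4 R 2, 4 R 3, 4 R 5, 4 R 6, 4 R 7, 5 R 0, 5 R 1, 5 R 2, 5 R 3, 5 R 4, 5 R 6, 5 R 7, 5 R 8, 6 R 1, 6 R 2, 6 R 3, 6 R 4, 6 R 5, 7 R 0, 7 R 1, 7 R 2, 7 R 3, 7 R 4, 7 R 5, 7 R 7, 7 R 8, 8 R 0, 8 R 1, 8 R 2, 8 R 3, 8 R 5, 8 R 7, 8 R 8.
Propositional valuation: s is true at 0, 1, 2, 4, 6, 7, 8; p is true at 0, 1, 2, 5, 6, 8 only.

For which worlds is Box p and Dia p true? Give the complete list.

Let φ = Box p and Dia p. Evaluate φ at each world:
  0 (successors {0, 1, 2, 3, 4, 5, 7, 8}): φ is false.
  1 (successors {0, 1, 3, 5, 6, 7, 8}): φ is false.
  2 (successors {0, 3, 4, 5, 6, 7, 8}): φ is false.
  3 (successors {0, 1, 2, 4, 5, 6, 7, 8}): φ is false.
  4 (successors {0, 2, 3, 5, 6, 7}): φ is false.
  5 (successors {0, 1, 2, 3, 4, 6, 7, 8}): φ is false.
  6 (successors {1, 2, 3, 4, 5}): φ is false.
  7 (successors {0, 1, 2, 3, 4, 5, 7, 8}): φ is false.
  8 (successors {0, 1, 2, 3, 5, 7, 8}): φ is false.
For instance, at 8:
  At 8: Box p is false, Dia p is true, so Box p and Dia p is false.
    At 8: Box p requires p at every successor {0, 1, 2, 3, 5, 7, 8}.
      p fails at 3, so Box p is false at 8.
    At 8: Dia p requires p at some successor in {0, 1, 2, 3, 5, 7, 8}.
      p holds at 0, so Dia p is true at 8.
Satisfying worlds: none.

none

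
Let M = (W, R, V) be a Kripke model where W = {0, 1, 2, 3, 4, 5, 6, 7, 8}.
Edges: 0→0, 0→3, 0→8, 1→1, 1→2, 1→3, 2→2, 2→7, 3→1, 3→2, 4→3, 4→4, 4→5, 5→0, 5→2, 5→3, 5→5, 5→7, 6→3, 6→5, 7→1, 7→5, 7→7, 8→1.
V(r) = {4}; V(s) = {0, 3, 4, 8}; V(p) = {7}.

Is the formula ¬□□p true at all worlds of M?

Yes

Let φ = ¬□□p. Evaluate φ at each world:
  0 (successors {0, 3, 8}): φ is true.
  1 (successors {1, 2, 3}): φ is true.
  2 (successors {2, 7}): φ is true.
  3 (successors {1, 2}): φ is true.
  4 (successors {3, 4, 5}): φ is true.
  5 (successors {0, 2, 3, 5, 7}): φ is true.
  6 (successors {3, 5}): φ is true.
  7 (successors {1, 5, 7}): φ is true.
  8 (successors {1}): φ is true.
For instance, at 5:
  At 5: □□p is false, so ¬□□p is true.
    At 5: □□p requires □p at every successor {0, 2, 3, 5, 7}.
      □p fails at 0, so □□p is false at 5.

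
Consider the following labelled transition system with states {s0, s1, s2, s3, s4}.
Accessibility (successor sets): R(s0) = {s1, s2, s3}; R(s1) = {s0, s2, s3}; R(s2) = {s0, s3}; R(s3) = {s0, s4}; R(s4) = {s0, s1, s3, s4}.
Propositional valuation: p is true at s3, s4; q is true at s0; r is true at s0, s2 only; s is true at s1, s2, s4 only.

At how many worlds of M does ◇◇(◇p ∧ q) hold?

Let φ = ◇◇(◇p ∧ q). Evaluate φ at each world:
  s0 (successors {s1, s2, s3}): φ is true.
  s1 (successors {s0, s2, s3}): φ is true.
  s2 (successors {s0, s3}): φ is true.
  s3 (successors {s0, s4}): φ is true.
  s4 (successors {s0, s1, s3, s4}): φ is true.
For instance, at s1:
  At s1: ◇◇(◇p ∧ q) requires ◇(◇p ∧ q) at some successor in {s0, s2, s3}.
    ◇(◇p ∧ q) holds at s2, so ◇◇(◇p ∧ q) is true at s1.
      At s2: ◇(◇p ∧ q) requires ◇p ∧ q at some successor in {s0, s3}.
        ◇p ∧ q holds at s0, so ◇(◇p ∧ q) is true at s2.
Satisfying worlds: {s0, s1, s2, s3, s4}

5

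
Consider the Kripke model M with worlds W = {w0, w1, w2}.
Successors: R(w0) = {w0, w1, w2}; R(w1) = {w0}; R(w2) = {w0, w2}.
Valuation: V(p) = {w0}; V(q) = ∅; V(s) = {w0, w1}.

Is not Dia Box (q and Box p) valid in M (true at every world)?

Recall that Box ψ holds at a world iff ψ holds at every accessible world, and Dia ψ holds iff ψ holds at some accessible world.
Let φ = not Dia Box (q and Box p). Evaluate φ at each world:
  w0 (successors {w0, w1, w2}): φ is true.
  w1 (successors {w0}): φ is true.
  w2 (successors {w0, w2}): φ is true.
For instance, at w2:
  At w2: Dia Box (q and Box p) is false, so not Dia Box (q and Box p) is true.
    At w2: Dia Box (q and Box p) requires Box (q and Box p) at some successor in {w0, w2}.
      At w0: Box (q and Box p) is false.
      At w2: Box (q and Box p) is false.
    So Dia Box (q and Box p) is false at w2.

Yes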